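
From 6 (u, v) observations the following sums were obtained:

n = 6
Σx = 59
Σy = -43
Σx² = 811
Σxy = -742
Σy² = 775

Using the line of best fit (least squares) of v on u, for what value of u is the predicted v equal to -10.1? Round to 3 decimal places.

11.955

Sxx = Σx² − (Σx)²/n = 811 − 580.166667 = 230.833333
Sxy = Σxy − (Σx)(Σy)/n = -742 − (-422.833333) = -319.166667
b = Sxy/Sxx = -319.166667/230.833333 = -1.382671
a = ȳ − b·x̄ = -7.166667 − (-1.382671)·9.833333 = 6.429603
Set a + b·x = -10.1: x = (-10.1 − 6.429603) / (-1.382671) = 11.954830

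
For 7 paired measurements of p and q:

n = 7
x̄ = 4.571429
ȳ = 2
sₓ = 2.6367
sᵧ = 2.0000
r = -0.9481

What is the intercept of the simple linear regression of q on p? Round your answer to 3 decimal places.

b = r · sᵧ/sₓ = -0.9481 · 2/2.6367 = -0.719157
a = ȳ − b·x̄ = 2 − (-0.719157)·4.571429 = 5.287573

5.288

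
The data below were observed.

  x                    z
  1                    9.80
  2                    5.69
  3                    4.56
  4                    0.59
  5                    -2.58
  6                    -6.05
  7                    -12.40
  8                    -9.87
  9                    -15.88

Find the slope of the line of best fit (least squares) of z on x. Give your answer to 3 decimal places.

n = 9, Σx = 45, Σy = -26.14, Σxy = -320.66, Σx² = 285
Sxx = Σx² − (Σx)²/n = 285 − 225 = 60
Sxy = Σxy − (Σx)(Σy)/n = -320.66 − (-130.7) = -189.96
b = Sxy/Sxx = -189.96/60 = -3.166

-3.166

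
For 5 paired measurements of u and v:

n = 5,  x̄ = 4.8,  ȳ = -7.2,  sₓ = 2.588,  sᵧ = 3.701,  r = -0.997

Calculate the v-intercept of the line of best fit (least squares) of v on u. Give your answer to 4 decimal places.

-0.3563

b = r · sᵧ/sₓ = -0.997 · 3.701/2.588 = -1.425772
a = ȳ − b·x̄ = -7.2 − (-1.425772)·4.8 = -0.356296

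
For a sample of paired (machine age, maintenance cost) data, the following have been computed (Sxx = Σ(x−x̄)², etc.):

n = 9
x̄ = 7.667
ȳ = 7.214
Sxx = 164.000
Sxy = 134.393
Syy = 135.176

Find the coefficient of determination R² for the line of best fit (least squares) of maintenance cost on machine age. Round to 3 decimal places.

R² = Sxy²/(Sxx·Syy) = (134.393)²/(164·135.176) = 0.814723

0.815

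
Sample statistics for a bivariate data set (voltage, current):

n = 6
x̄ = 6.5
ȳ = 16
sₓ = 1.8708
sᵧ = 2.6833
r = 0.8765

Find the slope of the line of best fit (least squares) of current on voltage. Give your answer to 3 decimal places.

b = r · sᵧ/sₓ = 0.8765 · 2.6833/1.8708 = 1.257169

1.257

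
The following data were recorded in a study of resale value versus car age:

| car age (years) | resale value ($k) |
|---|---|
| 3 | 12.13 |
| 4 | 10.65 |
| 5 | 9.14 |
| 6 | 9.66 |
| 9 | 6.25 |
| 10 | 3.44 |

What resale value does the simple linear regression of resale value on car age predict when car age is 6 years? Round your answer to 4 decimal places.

8.7290

n = 6, Σx = 37, Σy = 51.27, Σxy = 273.3, Σx² = 267
Sxx = Σx² − (Σx)²/n = 267 − 228.166667 = 38.833333
Sxy = Σxy − (Σx)(Σy)/n = 273.3 − 316.165 = -42.865
b = Sxy/Sxx = -42.865/38.833333 = -1.103820
a = ȳ − b·x̄ = 8.545 − (-1.103820)·6.166667 = 15.351888
ŷ(6) = a + b·6 = 15.351888 + (-1.103820)·6 = 8.728970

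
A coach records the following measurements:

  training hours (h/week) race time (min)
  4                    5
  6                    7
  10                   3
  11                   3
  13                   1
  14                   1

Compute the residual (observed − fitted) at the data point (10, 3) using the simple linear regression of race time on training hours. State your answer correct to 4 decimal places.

n = 6, Σx = 58, Σy = 20, Σxy = 152, Σx² = 638
Sxx = Σx² − (Σx)²/n = 638 − 560.666667 = 77.333333
Sxy = Σxy − (Σx)(Σy)/n = 152 − 193.333333 = -41.333333
b = Sxy/Sxx = -41.333333/77.333333 = -0.534483
a = ȳ − b·x̄ = 3.333333 − (-0.534483)·9.666667 = 8.5
ŷ(10) = 8.5 + (-0.534483)·10 = 3.155172
residual = y − ŷ = 3 − 3.155172 = -0.155172

-0.1552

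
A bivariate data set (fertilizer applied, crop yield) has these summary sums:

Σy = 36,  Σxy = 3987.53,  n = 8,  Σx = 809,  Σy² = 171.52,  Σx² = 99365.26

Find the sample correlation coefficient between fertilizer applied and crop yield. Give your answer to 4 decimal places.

0.8489

Sxx = Σx² − (Σx)²/n = 99365.26 − 81810.125 = 17555.135
Sxy = Σxy − (Σx)(Σy)/n = 3987.53 − 3640.5 = 347.03
Syy = Σy² − (Σy)²/n = 171.52 − 162 = 9.52
r = Sxy/√(Sxx·Syy) = 347.03/√(167124.8852) = 347.03/408.809106 = 0.848880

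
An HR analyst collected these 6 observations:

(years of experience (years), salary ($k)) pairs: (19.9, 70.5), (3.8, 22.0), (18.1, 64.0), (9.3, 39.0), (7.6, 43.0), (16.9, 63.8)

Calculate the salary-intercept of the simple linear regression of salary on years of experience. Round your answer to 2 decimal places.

15.06

n = 6, Σx = 75.6, Σy = 302.3, Σxy = 4412.67, Σx² = 1167.92
Sxx = Σx² − (Σx)²/n = 1167.92 − 952.56 = 215.36
Sxy = Σxy − (Σx)(Σy)/n = 4412.67 − 3808.98 = 603.69
b = Sxy/Sxx = 603.69/215.36 = 2.803167
a = ȳ − b·x̄ = 50.383333 − 2.803167·12.6 = 15.063432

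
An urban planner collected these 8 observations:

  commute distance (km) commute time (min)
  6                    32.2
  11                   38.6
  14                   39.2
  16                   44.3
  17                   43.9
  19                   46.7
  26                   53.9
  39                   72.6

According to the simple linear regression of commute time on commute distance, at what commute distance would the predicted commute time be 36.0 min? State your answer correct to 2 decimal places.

n = 8, Σx = 148, Σy = 371.4, Σxy = 7741.8, Σx² = 3456
Sxx = Σx² − (Σx)²/n = 3456 − 2738 = 718
Sxy = Σxy − (Σx)(Σy)/n = 7741.8 − 6870.9 = 870.9
b = Sxy/Sxx = 870.9/718 = 1.212953
a = ȳ − b·x̄ = 46.425 − 1.212953·18.5 = 23.985376
Set a + b·x = 36.0: x = (36.0 − 23.985376) / 1.212953 = 9.905270

9.91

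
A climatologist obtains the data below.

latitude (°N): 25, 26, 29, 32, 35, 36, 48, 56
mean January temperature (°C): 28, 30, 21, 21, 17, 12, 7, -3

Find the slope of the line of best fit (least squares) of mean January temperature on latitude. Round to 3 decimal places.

n = 8, Σx = 287, Σy = 133, Σxy = 3956, Σx² = 11127
Sxx = Σx² − (Σx)²/n = 11127 − 10296.125 = 830.875
Sxy = Σxy − (Σx)(Σy)/n = 3956 − 4771.375 = -815.375
b = Sxy/Sxx = -815.375/830.875 = -0.981345

-0.981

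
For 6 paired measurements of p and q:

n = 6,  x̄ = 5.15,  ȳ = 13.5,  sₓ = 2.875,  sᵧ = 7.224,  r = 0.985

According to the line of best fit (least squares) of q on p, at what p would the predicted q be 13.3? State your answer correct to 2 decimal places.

5.07

b = r · sᵧ/sₓ = 0.985 · 7.224/2.875 = 2.475005
a = ȳ − b·x̄ = 13.5 − 2.475005·5.15 = 0.753723
Set a + b·x = 13.3: x = (13.3 − 0.753723) / 2.475005 = 5.069192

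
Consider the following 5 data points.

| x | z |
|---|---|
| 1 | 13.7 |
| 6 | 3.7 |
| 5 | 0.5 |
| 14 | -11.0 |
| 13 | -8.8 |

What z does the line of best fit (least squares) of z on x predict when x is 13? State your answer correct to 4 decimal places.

-9.4919

n = 5, Σx = 39, Σy = -1.9, Σxy = -230, Σx² = 427
Sxx = Σx² − (Σx)²/n = 427 − 304.2 = 122.8
Sxy = Σxy − (Σx)(Σy)/n = -230 − (-14.82) = -215.18
b = Sxy/Sxx = -215.18/122.8 = -1.752280
a = ȳ − b·x̄ = -0.38 − (-1.752280)·7.8 = 13.287785
ŷ(13) = a + b·13 = 13.287785 + (-1.752280)·13 = -9.491857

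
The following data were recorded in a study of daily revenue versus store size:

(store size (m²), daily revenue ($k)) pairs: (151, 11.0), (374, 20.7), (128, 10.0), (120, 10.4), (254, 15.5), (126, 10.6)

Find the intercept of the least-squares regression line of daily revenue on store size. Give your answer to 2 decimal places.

5.04

n = 6, Σx = 1153, Σy = 78.2, Σxy = 17203.4, Σx² = 273853
Sxx = Σx² − (Σx)²/n = 273853 − 221568.166667 = 52284.833333
Sxy = Σxy − (Σx)(Σy)/n = 17203.4 − 15027.433333 = 2175.966667
b = Sxy/Sxx = 2175.966667/52284.833333 = 0.041618
a = ȳ − b·x̄ = 13.033333 − 0.041618·192.166667 = 5.035827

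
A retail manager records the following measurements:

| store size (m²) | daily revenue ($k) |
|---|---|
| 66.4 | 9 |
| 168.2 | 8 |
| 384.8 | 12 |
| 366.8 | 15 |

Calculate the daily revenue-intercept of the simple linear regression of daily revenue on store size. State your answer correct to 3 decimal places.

6.850

n = 4, Σx = 986.2, Σy = 44, Σxy = 12062.8, Σx² = 315313.48
Sxx = Σx² − (Σx)²/n = 315313.48 − 243147.61 = 72165.87
Sxy = Σxy − (Σx)(Σy)/n = 12062.8 − 10848.2 = 1214.6
b = Sxy/Sxx = 1214.6/72165.87 = 0.016831
a = ȳ − b·x̄ = 11 − 0.016831·246.55 = 6.850398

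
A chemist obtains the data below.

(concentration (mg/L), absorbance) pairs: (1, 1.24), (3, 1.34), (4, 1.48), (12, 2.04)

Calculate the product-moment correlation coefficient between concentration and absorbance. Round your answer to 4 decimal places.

0.9969

n = 4, Σx = 20, Σy = 6.1, Σxy = 35.66, Σx² = 170, Σy² = 9.6852
Sxx = Σx² − (Σx)²/n = 170 − 100 = 70
Sxy = Σxy − (Σx)(Σy)/n = 35.66 − 30.5 = 5.16
Syy = Σy² − (Σy)²/n = 9.6852 − 9.3025 = 0.3827
r = Sxy/√(Sxx·Syy) = 5.16/√(26.789) = 5.16/5.175809 = 0.996946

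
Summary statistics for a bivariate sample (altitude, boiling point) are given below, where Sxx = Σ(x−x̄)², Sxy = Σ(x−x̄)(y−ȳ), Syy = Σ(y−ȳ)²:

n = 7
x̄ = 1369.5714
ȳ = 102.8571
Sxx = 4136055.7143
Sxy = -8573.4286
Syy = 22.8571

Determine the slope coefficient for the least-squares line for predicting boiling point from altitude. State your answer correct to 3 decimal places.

b = Sxy/Sxx = -8573.4286/4136055.7143 = -0.002073

-0.002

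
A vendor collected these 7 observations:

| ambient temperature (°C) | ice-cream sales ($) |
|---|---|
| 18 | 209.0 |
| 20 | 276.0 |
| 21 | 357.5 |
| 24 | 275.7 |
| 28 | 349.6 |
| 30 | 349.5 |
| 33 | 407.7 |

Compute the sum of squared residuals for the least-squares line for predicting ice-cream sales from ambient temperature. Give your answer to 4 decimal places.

n = 7, Σx = 174, Σy = 2225, Σxy = 57134.2, Σx² = 4514, Σy² = 734263.44
Sxx = Σx² − (Σx)²/n = 4514 − 4325.142857 = 188.857143
Sxy = Σxy − (Σx)(Σy)/n = 57134.2 − 55307.142857 = 1827.057143
Syy = Σy² − (Σy)²/n = 734263.44 − 707232.142857 = 27031.297143
b = Sxy/Sxx = 1827.057143/188.857143 = 9.674281
SSE = Syy − b·Sxy = 27031.297143 − 9.674281·1827.057143 = 9355.832224

9355.8322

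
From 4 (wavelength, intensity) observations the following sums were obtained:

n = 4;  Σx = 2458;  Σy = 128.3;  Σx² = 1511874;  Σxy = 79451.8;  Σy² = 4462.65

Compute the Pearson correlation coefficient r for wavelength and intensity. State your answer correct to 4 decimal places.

Sxx = Σx² − (Σx)²/n = 1511874 − 1510441 = 1433
Sxy = Σxy − (Σx)(Σy)/n = 79451.8 − 78840.35 = 611.45
Syy = Σy² − (Σy)²/n = 4462.65 − 4115.2225 = 347.4275
r = Sxy/√(Sxx·Syy) = 611.45/√(497863.6075) = 611.45/705.594506 = 0.866574

0.8666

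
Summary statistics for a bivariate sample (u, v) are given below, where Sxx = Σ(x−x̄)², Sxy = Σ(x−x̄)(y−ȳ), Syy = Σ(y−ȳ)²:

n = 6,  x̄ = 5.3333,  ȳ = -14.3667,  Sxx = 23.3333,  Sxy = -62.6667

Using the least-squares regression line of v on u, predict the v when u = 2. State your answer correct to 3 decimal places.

b = Sxy/Sxx = -62.6667/23.3333 = -2.685720
a = ȳ − b·x̄ = -14.3667 − (-2.685720)·5.3333 = -0.042952
ŷ(2) = a + b·2 = -0.042952 + (-2.685720)·2 = -5.414391

-5.414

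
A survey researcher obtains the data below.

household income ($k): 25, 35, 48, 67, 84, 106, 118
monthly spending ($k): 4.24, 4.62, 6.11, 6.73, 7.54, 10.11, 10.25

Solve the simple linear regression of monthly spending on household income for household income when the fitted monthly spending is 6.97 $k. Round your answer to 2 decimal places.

67.27

n = 7, Σx = 483, Σy = 49.6, Σxy = 3926.41, Σx² = 40859
Sxx = Σx² − (Σx)²/n = 40859 − 33327 = 7532
Sxy = Σxy − (Σx)(Σy)/n = 3926.41 − 3422.4 = 504.01
b = Sxy/Sxx = 504.01/7532 = 0.066916
a = ȳ − b·x̄ = 7.085714 − 0.066916·69 = 2.468522
Set a + b·x = 6.97: x = (6.97 − 2.468522) / 0.066916 = 67.270749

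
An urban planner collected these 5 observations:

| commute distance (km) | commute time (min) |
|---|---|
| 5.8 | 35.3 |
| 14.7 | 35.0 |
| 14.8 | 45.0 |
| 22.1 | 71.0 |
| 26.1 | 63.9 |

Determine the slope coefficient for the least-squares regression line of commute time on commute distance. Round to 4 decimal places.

1.8193

n = 5, Σx = 83.5, Σy = 250.2, Σxy = 4622.13, Σx² = 1638.39
Sxx = Σx² − (Σx)²/n = 1638.39 − 1394.45 = 243.94
Sxy = Σxy − (Σx)(Σy)/n = 4622.13 − 4178.34 = 443.79
b = Sxy/Sxx = 443.79/243.94 = 1.819259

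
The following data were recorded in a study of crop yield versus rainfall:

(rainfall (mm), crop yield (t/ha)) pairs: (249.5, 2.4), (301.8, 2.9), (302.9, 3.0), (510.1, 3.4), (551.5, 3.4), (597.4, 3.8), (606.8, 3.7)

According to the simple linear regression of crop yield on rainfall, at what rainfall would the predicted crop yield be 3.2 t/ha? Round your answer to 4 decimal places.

n = 7, Σx = 3120, Σy = 22.6, Σxy = 10507.44, Σx² = 1534529.16
Sxx = Σx² − (Σx)²/n = 1534529.16 − 1390628.571429 = 143900.588571
Sxy = Σxy − (Σx)(Σy)/n = 10507.44 − 10073.142857 = 434.297143
b = Sxy/Sxx = 434.297143/143900.588571 = 0.003018
a = ȳ − b·x̄ = 3.228571 − 0.003018·445.714286 = 1.883390
Set a + b·x = 3.2: x = (3.2 − 1.883390) / 0.003018 = 436.247391

436.2474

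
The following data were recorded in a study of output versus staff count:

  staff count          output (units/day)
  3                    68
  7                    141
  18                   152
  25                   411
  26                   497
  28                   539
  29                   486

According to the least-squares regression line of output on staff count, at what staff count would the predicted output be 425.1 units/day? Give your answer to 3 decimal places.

n = 7, Σx = 136, Σy = 2294, Σxy = 56310, Σx² = 3308
Sxx = Σx² − (Σx)²/n = 3308 − 2642.285714 = 665.714286
Sxy = Σxy − (Σx)(Σy)/n = 56310 − 44569.142857 = 11740.857143
b = Sxy/Sxx = 11740.857143/665.714286 = 17.636481
a = ȳ − b·x̄ = 327.714286 − 17.636481·19.428571 = -14.937339
Set a + b·x = 425.1: x = (425.1 − (-14.937339)) / 17.636481 = 24.950405

24.950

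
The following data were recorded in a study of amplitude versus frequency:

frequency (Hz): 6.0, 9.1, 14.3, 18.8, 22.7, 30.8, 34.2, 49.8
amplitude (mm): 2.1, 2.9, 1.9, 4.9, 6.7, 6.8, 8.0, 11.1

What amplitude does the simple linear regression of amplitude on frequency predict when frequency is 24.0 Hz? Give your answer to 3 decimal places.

5.718

n = 8, Σx = 185.7, Σy = 44.4, Σxy = 1346.19, Σx² = 5790.35
Sxx = Σx² − (Σx)²/n = 5790.35 − 4310.56125 = 1479.78875
Sxy = Σxy − (Σx)(Σy)/n = 1346.19 − 1030.635 = 315.555
b = Sxy/Sxx = 315.555/1479.78875 = 0.213243
a = ȳ − b·x̄ = 5.55 − 0.213243·23.2125 = 0.600090
ŷ(24.0) = a + b·24.0 = 0.600090 + 0.213243·24 = 5.717929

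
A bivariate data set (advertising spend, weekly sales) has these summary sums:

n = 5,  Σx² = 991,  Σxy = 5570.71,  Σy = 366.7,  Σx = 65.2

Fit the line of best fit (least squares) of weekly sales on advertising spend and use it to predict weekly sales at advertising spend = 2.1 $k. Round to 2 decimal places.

Sxx = Σx² − (Σx)²/n = 991 − 850.208 = 140.792
Sxy = Σxy − (Σx)(Σy)/n = 5570.71 − 4781.768 = 788.942
b = Sxy/Sxx = 788.942/140.792 = 5.603600
a = ȳ − b·x̄ = 73.34 − 5.603600·13.04 = 0.269061
ŷ(2.1) = a + b·2.1 = 0.269061 + 5.603600·2.1 = 12.036620

12.04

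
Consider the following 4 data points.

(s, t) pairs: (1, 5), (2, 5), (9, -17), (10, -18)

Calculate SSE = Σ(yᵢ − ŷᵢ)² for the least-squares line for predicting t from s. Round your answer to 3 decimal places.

5.515

n = 4, Σx = 22, Σy = -25, Σxy = -318, Σx² = 186, Σy² = 663
Sxx = Σx² − (Σx)²/n = 186 − 121 = 65
Sxy = Σxy − (Σx)(Σy)/n = -318 − (-137.5) = -180.5
Syy = Σy² − (Σy)²/n = 663 − 156.25 = 506.75
b = Sxy/Sxx = -180.5/65 = -2.776923
SSE = Syy − b·Sxy = 506.75 − (-2.776923)·(-180.5) = 5.515385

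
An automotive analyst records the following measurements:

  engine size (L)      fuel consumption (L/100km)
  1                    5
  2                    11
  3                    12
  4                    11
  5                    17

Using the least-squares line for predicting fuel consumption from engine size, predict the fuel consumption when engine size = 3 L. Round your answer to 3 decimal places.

11.200

n = 5, Σx = 15, Σy = 56, Σxy = 192, Σx² = 55
Sxx = Σx² − (Σx)²/n = 55 − 45 = 10
Sxy = Σxy − (Σx)(Σy)/n = 192 − 168 = 24
b = Sxy/Sxx = 24/10 = 2.4
a = ȳ − b·x̄ = 11.2 − 2.4·3 = 4
ŷ(3) = a + b·3 = 4 + 2.4·3 = 11.2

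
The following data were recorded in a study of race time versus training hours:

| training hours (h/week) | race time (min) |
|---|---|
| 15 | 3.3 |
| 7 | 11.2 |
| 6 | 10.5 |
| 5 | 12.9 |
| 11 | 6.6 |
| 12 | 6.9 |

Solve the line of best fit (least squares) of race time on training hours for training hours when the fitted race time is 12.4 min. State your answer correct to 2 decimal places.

5.03

n = 6, Σx = 56, Σy = 51.4, Σxy = 410.8, Σx² = 600
Sxx = Σx² − (Σx)²/n = 600 − 522.666667 = 77.333333
Sxy = Σxy − (Σx)(Σy)/n = 410.8 − 479.733333 = -68.933333
b = Sxy/Sxx = -68.933333/77.333333 = -0.891379
a = ȳ − b·x̄ = 8.566667 − (-0.891379)·9.333333 = 16.886207
Set a + b·x = 12.4: x = (12.4 − 16.886207) / (-0.891379) = 5.032882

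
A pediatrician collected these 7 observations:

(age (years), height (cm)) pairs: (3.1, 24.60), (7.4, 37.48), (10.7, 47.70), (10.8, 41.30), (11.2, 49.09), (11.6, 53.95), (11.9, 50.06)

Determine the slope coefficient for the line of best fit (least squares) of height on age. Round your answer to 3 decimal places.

2.973

n = 7, Σx = 66.7, Σy = 304.18, Σxy = 3081.384, Σx² = 697.11
Sxx = Σx² − (Σx)²/n = 697.11 − 635.555714 = 61.554286
Sxy = Σxy − (Σx)(Σy)/n = 3081.384 − 2898.400857 = 182.983143
b = Sxy/Sxx = 182.983143/61.554286 = 2.972712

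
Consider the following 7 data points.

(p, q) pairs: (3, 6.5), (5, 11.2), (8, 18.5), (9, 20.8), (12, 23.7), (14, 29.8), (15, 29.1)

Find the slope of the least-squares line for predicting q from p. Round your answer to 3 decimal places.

n = 7, Σx = 66, Σy = 139.6, Σxy = 1548.8, Σx² = 744
Sxx = Σx² − (Σx)²/n = 744 − 622.285714 = 121.714286
Sxy = Σxy − (Σx)(Σy)/n = 1548.8 − 1316.228571 = 232.571429
b = Sxy/Sxx = 232.571429/121.714286 = 1.910798

1.911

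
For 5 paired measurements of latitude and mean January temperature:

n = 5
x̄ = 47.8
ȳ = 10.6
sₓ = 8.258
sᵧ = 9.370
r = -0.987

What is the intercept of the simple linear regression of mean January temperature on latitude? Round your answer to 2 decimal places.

64.13

b = r · sᵧ/sₓ = -0.987 · 9.37/8.258 = -1.119907
a = ȳ − b·x̄ = 10.6 − (-1.119907)·47.8 = 64.131543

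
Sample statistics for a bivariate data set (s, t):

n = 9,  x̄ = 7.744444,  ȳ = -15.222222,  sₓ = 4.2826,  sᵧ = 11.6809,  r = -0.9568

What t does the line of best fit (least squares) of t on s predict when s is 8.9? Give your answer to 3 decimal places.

-18.238

b = r · sᵧ/sₓ = -0.9568 · 11.6809/4.2826 = -2.609696
a = ȳ − b·x̄ = -15.222222 − (-2.609696)·7.744444 = 4.988424
ŷ(8.9) = a + b·8.9 = 4.988424 + (-2.609696)·8.9 = -18.237872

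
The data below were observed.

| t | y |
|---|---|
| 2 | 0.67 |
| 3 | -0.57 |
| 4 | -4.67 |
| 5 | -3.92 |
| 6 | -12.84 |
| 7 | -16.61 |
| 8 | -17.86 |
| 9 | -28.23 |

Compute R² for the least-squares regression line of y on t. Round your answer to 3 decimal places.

n = 8, Σx = 44, Σy = -84.03, Σxy = -628.91, Σx² = 284, Σy² = 1594.6193
Sxx = Σx² − (Σx)²/n = 284 − 242 = 42
Sxy = Σxy − (Σx)(Σy)/n = -628.91 − (-462.165) = -166.745
Syy = Σy² − (Σy)²/n = 1594.6193 − 882.630112 = 711.989187
R² = Sxy²/(Sxx·Syy) = (-166.745)²/(42·711.989187) = 0.929786

0.930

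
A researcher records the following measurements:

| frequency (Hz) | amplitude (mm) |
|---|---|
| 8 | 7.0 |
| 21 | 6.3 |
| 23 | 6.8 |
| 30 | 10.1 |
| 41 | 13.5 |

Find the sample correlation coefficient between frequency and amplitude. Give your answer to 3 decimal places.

n = 5, Σx = 123, Σy = 43.7, Σxy = 1201.2, Σx² = 3615, Σy² = 419.19
Sxx = Σx² − (Σx)²/n = 3615 − 3025.8 = 589.2
Sxy = Σxy − (Σx)(Σy)/n = 1201.2 − 1075.02 = 126.18
Syy = Σy² − (Σy)²/n = 419.19 − 381.938 = 37.252
r = Sxy/√(Sxx·Syy) = 126.18/√(21948.8784) = 126.18/148.151539 = 0.851696

0.852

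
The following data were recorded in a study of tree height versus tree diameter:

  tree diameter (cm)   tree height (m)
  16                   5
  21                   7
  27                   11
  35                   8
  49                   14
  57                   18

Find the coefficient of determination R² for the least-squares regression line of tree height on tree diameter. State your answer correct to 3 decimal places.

n = 6, Σx = 205, Σy = 63, Σxy = 2516, Σx² = 8301, Σy² = 779
Sxx = Σx² − (Σx)²/n = 8301 − 7004.166667 = 1296.833333
Sxy = Σxy − (Σx)(Σy)/n = 2516 − 2152.5 = 363.5
Syy = Σy² − (Σy)²/n = 779 − 661.5 = 117.5
R² = Sxy²/(Sxx·Syy) = (363.5)²/(1296.833333·117.5) = 0.867135

0.867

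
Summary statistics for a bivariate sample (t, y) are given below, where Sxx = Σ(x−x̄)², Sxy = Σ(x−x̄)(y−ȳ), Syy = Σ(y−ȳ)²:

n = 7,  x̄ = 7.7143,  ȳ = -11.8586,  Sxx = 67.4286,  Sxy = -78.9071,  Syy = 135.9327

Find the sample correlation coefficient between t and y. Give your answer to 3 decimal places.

r = Sxy/√(Sxx·Syy) = -78.9071/√(9165.751655) = -78.9071/95.737932 = -0.824199

-0.824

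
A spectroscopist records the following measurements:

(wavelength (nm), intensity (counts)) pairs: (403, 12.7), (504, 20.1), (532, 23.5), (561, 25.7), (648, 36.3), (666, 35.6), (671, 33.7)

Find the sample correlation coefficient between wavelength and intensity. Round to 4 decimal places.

0.9869

n = 7, Σx = 3985, Σy = 187.6, Σxy = 112012.9, Σx² = 2327871, Σy² = 5498.78
Sxx = Σx² − (Σx)²/n = 2327871 − 2268603.571429 = 59267.428571
Sxy = Σxy − (Σx)(Σy)/n = 112012.9 − 106798 = 5214.9
Syy = Σy² − (Σy)²/n = 5498.78 − 5027.68 = 471.1
r = Sxy/√(Sxx·Syy) = 5214.9/√(27920885.6) = 5214.9/5284.021726 = 0.986919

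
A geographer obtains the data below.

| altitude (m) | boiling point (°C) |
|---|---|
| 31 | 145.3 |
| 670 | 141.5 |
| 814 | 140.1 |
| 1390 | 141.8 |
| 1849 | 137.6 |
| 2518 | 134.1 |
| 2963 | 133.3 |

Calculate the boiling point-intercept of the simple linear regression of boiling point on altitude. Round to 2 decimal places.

n = 7, Σx = 10235, Σy = 973.7, Σxy = 1397506.8, Σx² = 21583051
Sxx = Σx² − (Σx)²/n = 21583051 − 14965032.142857 = 6618018.857143
Sxy = Σxy − (Σx)(Σy)/n = 1397506.8 − 1423688.5 = -26181.7
b = Sxy/Sxx = -26181.7/6618018.857143 = -0.003956
a = ȳ − b·x̄ = 139.1 − (-0.003956)·1462.142857 = 144.884418

144.88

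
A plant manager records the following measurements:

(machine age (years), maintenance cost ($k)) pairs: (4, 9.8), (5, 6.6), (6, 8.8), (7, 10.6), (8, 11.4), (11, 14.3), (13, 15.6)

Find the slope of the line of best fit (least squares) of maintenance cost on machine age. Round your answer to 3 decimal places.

0.879

n = 7, Σx = 54, Σy = 77.1, Σxy = 650.5, Σx² = 480
Sxx = Σx² − (Σx)²/n = 480 − 416.571429 = 63.428571
Sxy = Σxy − (Σx)(Σy)/n = 650.5 − 594.771429 = 55.728571
b = Sxy/Sxx = 55.728571/63.428571 = 0.878604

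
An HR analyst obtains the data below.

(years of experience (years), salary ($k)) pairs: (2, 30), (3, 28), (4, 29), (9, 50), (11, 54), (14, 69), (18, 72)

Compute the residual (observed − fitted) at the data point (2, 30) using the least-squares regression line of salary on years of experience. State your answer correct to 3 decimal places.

n = 7, Σx = 61, Σy = 332, Σxy = 3566, Σx² = 751
Sxx = Σx² − (Σx)²/n = 751 − 531.571429 = 219.428571
Sxy = Σxy − (Σx)(Σy)/n = 3566 − 2893.142857 = 672.857143
b = Sxy/Sxx = 672.857143/219.428571 = 3.066406
a = ȳ − b·x̄ = 47.428571 − 3.066406·8.714286 = 20.707031
ŷ(2) = 20.707031 + 3.066406·2 = 26.839844
residual = y − ŷ = 30 − 26.839844 = 3.160156

3.160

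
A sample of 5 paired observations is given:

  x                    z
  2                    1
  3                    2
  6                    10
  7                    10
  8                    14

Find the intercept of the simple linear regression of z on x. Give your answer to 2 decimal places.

-3.78

n = 5, Σx = 26, Σy = 37, Σxy = 250, Σx² = 162
Sxx = Σx² − (Σx)²/n = 162 − 135.2 = 26.8
Sxy = Σxy − (Σx)(Σy)/n = 250 − 192.4 = 57.6
b = Sxy/Sxx = 57.6/26.8 = 2.149254
a = ȳ − b·x̄ = 7.4 − 2.149254·5.2 = -3.776119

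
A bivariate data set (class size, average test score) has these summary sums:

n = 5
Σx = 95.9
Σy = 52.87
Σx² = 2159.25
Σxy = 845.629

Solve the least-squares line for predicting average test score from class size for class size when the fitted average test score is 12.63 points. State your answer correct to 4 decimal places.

Sxx = Σx² − (Σx)²/n = 2159.25 − 1839.362 = 319.888
Sxy = Σxy − (Σx)(Σy)/n = 845.629 − 1014.0466 = -168.4176
b = Sxy/Sxx = -168.4176/319.888 = -0.526489
a = ȳ − b·x̄ = 10.574 − (-0.526489)·19.18 = 20.672064
Set a + b·x = 12.63: x = (12.63 − 20.672064) / (-0.526489) = 15.274887

15.2749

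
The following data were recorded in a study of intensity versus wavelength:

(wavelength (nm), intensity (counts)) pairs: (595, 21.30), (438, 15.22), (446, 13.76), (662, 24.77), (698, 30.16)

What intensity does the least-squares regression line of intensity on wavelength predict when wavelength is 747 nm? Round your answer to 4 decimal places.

30.8498

n = 5, Σx = 2839, Σy = 105.21, Σxy = 62926.24, Σx² = 1670233
Sxx = Σx² − (Σx)²/n = 1670233 − 1611984.2 = 58248.8
Sxy = Σxy − (Σx)(Σy)/n = 62926.24 − 59738.238 = 3188.002
b = Sxy/Sxx = 3188.002/58248.8 = 0.054731
a = ȳ − b·x̄ = 21.042 − 0.054731·567.8 = -10.034134
ŷ(747) = a + b·747 = -10.034134 + 0.054731·747 = 30.849755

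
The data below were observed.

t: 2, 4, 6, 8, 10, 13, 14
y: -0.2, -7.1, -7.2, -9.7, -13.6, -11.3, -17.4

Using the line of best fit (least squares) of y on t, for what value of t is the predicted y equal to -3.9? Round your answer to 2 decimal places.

n = 7, Σx = 57, Σy = -66.5, Σxy = -676.1, Σx² = 585
Sxx = Σx² − (Σx)²/n = 585 − 464.142857 = 120.857143
Sxy = Σxy − (Σx)(Σy)/n = -676.1 − (-541.5) = -134.6
b = Sxy/Sxx = -134.6/120.857143 = -1.113712
a = ȳ − b·x̄ = -9.5 − (-1.113712)·8.142857 = -0.431206
Set a + b·x = -3.9: x = (-3.9 − (-0.431206)) / (-1.113712) = 3.114625

3.11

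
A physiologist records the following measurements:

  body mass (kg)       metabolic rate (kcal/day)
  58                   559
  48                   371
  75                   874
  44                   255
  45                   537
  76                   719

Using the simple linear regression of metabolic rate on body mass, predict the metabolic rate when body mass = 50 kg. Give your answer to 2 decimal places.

448.29

n = 6, Σx = 346, Σy = 3315, Σxy = 205809, Σx² = 21030
Sxx = Σx² − (Σx)²/n = 21030 − 19952.666667 = 1077.333333
Sxy = Σxy − (Σx)(Σy)/n = 205809 − 191165 = 14644
b = Sxy/Sxx = 14644/1077.333333 = 13.592822
a = ȳ − b·x̄ = 552.5 − 13.592822·57.666667 = -231.352723
ŷ(50) = a + b·50 = -231.352723 + 13.592822·50 = 448.288366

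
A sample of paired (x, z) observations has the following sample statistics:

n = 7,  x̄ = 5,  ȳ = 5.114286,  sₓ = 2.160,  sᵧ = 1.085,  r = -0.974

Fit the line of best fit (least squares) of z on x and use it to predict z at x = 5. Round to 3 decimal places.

b = r · sᵧ/sₓ = -0.974 · 1.085/2.16 = -0.489255
a = ȳ − b·x̄ = 5.114286 − (-0.489255)·5 = 7.560559
ŷ(5) = a + b·5 = 7.560559 + (-0.489255)·5 = 5.114286

5.114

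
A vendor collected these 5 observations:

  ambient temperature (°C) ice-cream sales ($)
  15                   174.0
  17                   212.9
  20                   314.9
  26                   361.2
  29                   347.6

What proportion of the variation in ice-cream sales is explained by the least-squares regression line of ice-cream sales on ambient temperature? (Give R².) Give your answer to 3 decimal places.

n = 5, Σx = 107, Σy = 1410.6, Σxy = 31998.9, Σx² = 2431, Σy² = 426055.62
Sxx = Σx² − (Σx)²/n = 2431 − 2289.8 = 141.2
Sxy = Σxy − (Σx)(Σy)/n = 31998.9 − 30186.84 = 1812.06
Syy = Σy² − (Σy)²/n = 426055.62 − 397958.472 = 28097.148
R² = Sxy²/(Sxx·Syy) = (1812.06)²/(141.2·28097.148) = 0.827653

0.828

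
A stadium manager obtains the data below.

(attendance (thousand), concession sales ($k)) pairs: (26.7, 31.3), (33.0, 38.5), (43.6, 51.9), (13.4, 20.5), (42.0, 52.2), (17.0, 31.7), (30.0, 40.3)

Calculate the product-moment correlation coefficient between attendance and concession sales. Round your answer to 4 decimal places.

0.9554

n = 7, Σx = 205.7, Σy = 266.4, Σxy = 8584.05, Σx² = 6835.41, Σy² = 10929.62
Sxx = Σx² − (Σx)²/n = 6835.41 − 6044.641429 = 790.768571
Sxy = Σxy − (Σx)(Σy)/n = 8584.05 − 7828.354286 = 755.695714
Syy = Σy² − (Σy)²/n = 10929.62 − 10138.422857 = 791.197143
r = Sxy/√(Sxx·Syy) = 755.695714/√(625653.834376) = 755.695714/790.982828 = 0.955388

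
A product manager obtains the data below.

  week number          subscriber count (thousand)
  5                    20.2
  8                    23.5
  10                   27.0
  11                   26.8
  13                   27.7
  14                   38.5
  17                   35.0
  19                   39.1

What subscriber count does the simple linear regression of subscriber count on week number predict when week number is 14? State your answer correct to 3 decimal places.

32.338

n = 8, Σx = 97, Σy = 237.8, Σxy = 3090.8, Σx² = 1325
Sxx = Σx² − (Σx)²/n = 1325 − 1176.125 = 148.875
Sxy = Σxy − (Σx)(Σy)/n = 3090.8 − 2883.325 = 207.475
b = Sxy/Sxx = 207.475/148.875 = 1.393619
a = ȳ − b·x̄ = 29.725 − 1.393619·12.125 = 12.827372
ŷ(14) = a + b·14 = 12.827372 + 1.393619·14 = 32.338035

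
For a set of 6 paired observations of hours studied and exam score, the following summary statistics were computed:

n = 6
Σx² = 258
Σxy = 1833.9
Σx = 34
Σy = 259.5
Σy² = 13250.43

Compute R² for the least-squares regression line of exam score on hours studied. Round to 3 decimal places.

0.997

Sxx = Σx² − (Σx)²/n = 258 − 192.666667 = 65.333333
Sxy = Σxy − (Σx)(Σy)/n = 1833.9 − 1470.5 = 363.4
Syy = Σy² − (Σy)²/n = 13250.43 − 11223.375 = 2027.055
R² = Sxy²/(Sxx·Syy) = (363.4)²/(65.333333·2027.055) = 0.997171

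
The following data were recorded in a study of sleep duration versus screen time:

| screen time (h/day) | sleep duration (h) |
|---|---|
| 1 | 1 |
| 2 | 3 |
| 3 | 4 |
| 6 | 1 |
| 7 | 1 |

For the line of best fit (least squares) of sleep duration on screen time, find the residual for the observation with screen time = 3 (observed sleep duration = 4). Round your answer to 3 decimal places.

1.821

n = 5, Σx = 19, Σy = 10, Σxy = 32, Σx² = 99
Sxx = Σx² − (Σx)²/n = 99 − 72.2 = 26.8
Sxy = Σxy − (Σx)(Σy)/n = 32 − 38 = -6
b = Sxy/Sxx = -6/26.8 = -0.223881
a = ȳ − b·x̄ = 2 − (-0.223881)·3.8 = 2.850746
ŷ(3) = 2.850746 + (-0.223881)·3 = 2.179104
residual = y − ŷ = 4 − 2.179104 = 1.820896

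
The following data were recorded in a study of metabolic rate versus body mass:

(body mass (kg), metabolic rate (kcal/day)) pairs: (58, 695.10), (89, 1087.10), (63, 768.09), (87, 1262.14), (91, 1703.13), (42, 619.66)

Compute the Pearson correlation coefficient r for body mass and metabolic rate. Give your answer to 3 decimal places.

n = 6, Σx = 430, Σy = 6135.22, Σxy = 476274.1, Σx² = 32868, Σy² = 7132540.3602
Sxx = Σx² − (Σx)²/n = 32868 − 30816.666667 = 2051.333333
Sxy = Σxy − (Σx)(Σy)/n = 476274.1 − 439690.766667 = 36583.333333
Syy = Σy² − (Σy)²/n = 7132540.3602 − 6273487.408067 = 859052.952133
r = Sxy/√(Sxx·Syy) = 36583.333333/√(1762203955.809511) = 36583.333333/41978.613076 = 0.871476

0.871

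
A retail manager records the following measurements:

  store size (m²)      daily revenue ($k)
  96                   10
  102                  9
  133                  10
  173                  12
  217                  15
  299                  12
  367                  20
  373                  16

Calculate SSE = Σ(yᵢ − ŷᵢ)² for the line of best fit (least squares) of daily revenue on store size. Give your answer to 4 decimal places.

n = 8, Σx = 1760, Σy = 104, Σxy = 25435, Σx² = 477546, Σy² = 1450
Sxx = Σx² − (Σx)²/n = 477546 − 387200 = 90346
Sxy = Σxy − (Σx)(Σy)/n = 25435 − 22880 = 2555
Syy = Σy² − (Σy)²/n = 1450 − 1352 = 98
b = Sxy/Sxx = 2555/90346 = 0.028280
SSE = Syy − b·Sxy = 98 − 0.028280·2555 = 25.744172

25.7442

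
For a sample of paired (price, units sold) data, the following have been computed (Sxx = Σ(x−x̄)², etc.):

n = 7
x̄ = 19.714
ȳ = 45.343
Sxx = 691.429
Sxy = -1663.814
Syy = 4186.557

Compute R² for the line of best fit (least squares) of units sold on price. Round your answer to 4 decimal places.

0.9563

R² = Sxy²/(Sxx·Syy) = (-1663.814)²/(691.429·4186.557) = 0.956324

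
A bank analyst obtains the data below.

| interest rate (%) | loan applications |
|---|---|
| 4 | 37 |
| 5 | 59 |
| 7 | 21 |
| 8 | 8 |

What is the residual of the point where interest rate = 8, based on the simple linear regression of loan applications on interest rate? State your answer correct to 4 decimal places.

n = 4, Σx = 24, Σy = 125, Σxy = 654, Σx² = 154
Sxx = Σx² − (Σx)²/n = 154 − 144 = 10
Sxy = Σxy − (Σx)(Σy)/n = 654 − 750 = -96
b = Sxy/Sxx = -96/10 = -9.6
a = ȳ − b·x̄ = 31.25 − (-9.6)·6 = 88.85
ŷ(8) = 88.85 + (-9.6)·8 = 12.05
residual = y − ŷ = 8 − 12.05 = -4.05

-4.0500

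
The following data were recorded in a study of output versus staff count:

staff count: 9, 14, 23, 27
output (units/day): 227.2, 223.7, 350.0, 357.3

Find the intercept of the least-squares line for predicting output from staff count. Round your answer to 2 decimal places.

n = 4, Σx = 73, Σy = 1158.2, Σxy = 22873.7, Σx² = 1535
Sxx = Σx² − (Σx)²/n = 1535 − 1332.25 = 202.75
Sxy = Σxy − (Σx)(Σy)/n = 22873.7 − 21137.15 = 1736.55
b = Sxy/Sxx = 1736.55/202.75 = 8.564982
a = ȳ − b·x̄ = 289.55 − 8.564982·18.25 = 133.239088

133.24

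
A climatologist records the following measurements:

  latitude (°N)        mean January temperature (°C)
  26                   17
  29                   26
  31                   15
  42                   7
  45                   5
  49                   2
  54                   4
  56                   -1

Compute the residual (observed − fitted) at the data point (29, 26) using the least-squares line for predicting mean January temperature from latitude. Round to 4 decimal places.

7.6746

n = 8, Σx = 332, Σy = 75, Σxy = 2438, Σx² = 14720
Sxx = Σx² − (Σx)²/n = 14720 − 13778 = 942
Sxy = Σxy − (Σx)(Σy)/n = 2438 − 3112.5 = -674.5
b = Sxy/Sxx = -674.5/942 = -0.716030
a = ȳ − b·x̄ = 9.375 − (-0.716030)·41.5 = 39.090234
ŷ(29) = 39.090234 + (-0.716030)·29 = 18.325372
residual = y − ŷ = 26 − 18.325372 = 7.674628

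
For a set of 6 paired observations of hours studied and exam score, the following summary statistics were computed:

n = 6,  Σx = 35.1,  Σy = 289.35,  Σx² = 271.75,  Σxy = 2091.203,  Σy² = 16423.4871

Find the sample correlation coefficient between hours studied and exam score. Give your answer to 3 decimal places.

Sxx = Σx² − (Σx)²/n = 271.75 − 205.335 = 66.415
Sxy = Σxy − (Σx)(Σy)/n = 2091.203 − 1692.6975 = 398.5055
Syy = Σy² − (Σy)²/n = 16423.4871 − 13953.90375 = 2469.58335
r = Sxy/√(Sxx·Syy) = 398.5055/√(164017.378190) = 398.5055/404.990590 = 0.983987

0.984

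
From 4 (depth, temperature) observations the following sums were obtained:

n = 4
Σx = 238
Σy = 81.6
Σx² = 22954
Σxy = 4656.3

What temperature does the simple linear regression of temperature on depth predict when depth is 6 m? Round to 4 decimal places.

21.6102

Sxx = Σx² − (Σx)²/n = 22954 − 14161 = 8793
Sxy = Σxy − (Σx)(Σy)/n = 4656.3 − 4855.2 = -198.9
b = Sxy/Sxx = -198.9/8793 = -0.022620
a = ȳ − b·x̄ = 20.4 − (-0.022620)·59.5 = 21.745906
ŷ(6) = a + b·6 = 21.745906 + (-0.022620)·6 = 21.610184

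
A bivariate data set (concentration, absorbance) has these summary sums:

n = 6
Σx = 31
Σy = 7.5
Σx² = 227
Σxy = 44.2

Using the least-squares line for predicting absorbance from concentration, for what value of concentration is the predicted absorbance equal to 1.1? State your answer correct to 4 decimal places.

3.3272

Sxx = Σx² − (Σx)²/n = 227 − 160.166667 = 66.833333
Sxy = Σxy − (Σx)(Σy)/n = 44.2 − 38.75 = 5.45
b = Sxy/Sxx = 5.45/66.833333 = 0.081546
a = ȳ − b·x̄ = 1.25 − 0.081546·5.166667 = 0.828678
Set a + b·x = 1.1: x = (1.1 − 0.828678) / 0.081546 = 3.327217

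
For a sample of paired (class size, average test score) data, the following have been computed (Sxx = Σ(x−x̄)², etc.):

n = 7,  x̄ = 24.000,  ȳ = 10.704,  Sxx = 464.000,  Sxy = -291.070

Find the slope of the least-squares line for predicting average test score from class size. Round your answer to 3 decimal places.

b = Sxy/Sxx = -291.07/464 = -0.627306

-0.627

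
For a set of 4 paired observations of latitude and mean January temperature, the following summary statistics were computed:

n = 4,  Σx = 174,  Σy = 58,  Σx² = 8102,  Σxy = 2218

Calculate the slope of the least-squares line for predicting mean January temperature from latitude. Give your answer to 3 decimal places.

Sxx = Σx² − (Σx)²/n = 8102 − 7569 = 533
Sxy = Σxy − (Σx)(Σy)/n = 2218 − 2523 = -305
b = Sxy/Sxx = -305/533 = -0.572233

-0.572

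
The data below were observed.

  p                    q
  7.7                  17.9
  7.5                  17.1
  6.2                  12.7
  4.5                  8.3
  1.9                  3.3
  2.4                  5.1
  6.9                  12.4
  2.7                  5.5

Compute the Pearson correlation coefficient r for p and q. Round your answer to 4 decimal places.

n = 8, Σx = 39.8, Σy = 82.3, Σxy = 501.09, Σx² = 238.5, Σy² = 1063.91
Sxx = Σx² − (Σx)²/n = 238.5 − 198.005 = 40.495
Sxy = Σxy − (Σx)(Σy)/n = 501.09 − 409.4425 = 91.6475
Syy = Σy² − (Σy)²/n = 1063.91 − 846.66125 = 217.24875
r = Sxy/√(Sxx·Syy) = 91.6475/√(8797.488131) = 91.6475/93.794926 = 0.977105

0.9771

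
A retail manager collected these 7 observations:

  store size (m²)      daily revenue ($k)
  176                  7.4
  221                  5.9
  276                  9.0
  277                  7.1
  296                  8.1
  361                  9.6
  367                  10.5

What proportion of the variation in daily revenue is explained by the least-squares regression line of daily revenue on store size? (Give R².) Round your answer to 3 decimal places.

n = 7, Σx = 1974, Σy = 57.6, Σxy = 16773.7, Σx² = 585348, Σy² = 489
Sxx = Σx² − (Σx)²/n = 585348 − 556668 = 28680
Sxy = Σxy − (Σx)(Σy)/n = 16773.7 − 16243.2 = 530.5
Syy = Σy² − (Σy)²/n = 489 − 473.965714 = 15.034286
R² = Sxy²/(Sxx·Syy) = (530.5)²/(28680·15.034286) = 0.652693

0.653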